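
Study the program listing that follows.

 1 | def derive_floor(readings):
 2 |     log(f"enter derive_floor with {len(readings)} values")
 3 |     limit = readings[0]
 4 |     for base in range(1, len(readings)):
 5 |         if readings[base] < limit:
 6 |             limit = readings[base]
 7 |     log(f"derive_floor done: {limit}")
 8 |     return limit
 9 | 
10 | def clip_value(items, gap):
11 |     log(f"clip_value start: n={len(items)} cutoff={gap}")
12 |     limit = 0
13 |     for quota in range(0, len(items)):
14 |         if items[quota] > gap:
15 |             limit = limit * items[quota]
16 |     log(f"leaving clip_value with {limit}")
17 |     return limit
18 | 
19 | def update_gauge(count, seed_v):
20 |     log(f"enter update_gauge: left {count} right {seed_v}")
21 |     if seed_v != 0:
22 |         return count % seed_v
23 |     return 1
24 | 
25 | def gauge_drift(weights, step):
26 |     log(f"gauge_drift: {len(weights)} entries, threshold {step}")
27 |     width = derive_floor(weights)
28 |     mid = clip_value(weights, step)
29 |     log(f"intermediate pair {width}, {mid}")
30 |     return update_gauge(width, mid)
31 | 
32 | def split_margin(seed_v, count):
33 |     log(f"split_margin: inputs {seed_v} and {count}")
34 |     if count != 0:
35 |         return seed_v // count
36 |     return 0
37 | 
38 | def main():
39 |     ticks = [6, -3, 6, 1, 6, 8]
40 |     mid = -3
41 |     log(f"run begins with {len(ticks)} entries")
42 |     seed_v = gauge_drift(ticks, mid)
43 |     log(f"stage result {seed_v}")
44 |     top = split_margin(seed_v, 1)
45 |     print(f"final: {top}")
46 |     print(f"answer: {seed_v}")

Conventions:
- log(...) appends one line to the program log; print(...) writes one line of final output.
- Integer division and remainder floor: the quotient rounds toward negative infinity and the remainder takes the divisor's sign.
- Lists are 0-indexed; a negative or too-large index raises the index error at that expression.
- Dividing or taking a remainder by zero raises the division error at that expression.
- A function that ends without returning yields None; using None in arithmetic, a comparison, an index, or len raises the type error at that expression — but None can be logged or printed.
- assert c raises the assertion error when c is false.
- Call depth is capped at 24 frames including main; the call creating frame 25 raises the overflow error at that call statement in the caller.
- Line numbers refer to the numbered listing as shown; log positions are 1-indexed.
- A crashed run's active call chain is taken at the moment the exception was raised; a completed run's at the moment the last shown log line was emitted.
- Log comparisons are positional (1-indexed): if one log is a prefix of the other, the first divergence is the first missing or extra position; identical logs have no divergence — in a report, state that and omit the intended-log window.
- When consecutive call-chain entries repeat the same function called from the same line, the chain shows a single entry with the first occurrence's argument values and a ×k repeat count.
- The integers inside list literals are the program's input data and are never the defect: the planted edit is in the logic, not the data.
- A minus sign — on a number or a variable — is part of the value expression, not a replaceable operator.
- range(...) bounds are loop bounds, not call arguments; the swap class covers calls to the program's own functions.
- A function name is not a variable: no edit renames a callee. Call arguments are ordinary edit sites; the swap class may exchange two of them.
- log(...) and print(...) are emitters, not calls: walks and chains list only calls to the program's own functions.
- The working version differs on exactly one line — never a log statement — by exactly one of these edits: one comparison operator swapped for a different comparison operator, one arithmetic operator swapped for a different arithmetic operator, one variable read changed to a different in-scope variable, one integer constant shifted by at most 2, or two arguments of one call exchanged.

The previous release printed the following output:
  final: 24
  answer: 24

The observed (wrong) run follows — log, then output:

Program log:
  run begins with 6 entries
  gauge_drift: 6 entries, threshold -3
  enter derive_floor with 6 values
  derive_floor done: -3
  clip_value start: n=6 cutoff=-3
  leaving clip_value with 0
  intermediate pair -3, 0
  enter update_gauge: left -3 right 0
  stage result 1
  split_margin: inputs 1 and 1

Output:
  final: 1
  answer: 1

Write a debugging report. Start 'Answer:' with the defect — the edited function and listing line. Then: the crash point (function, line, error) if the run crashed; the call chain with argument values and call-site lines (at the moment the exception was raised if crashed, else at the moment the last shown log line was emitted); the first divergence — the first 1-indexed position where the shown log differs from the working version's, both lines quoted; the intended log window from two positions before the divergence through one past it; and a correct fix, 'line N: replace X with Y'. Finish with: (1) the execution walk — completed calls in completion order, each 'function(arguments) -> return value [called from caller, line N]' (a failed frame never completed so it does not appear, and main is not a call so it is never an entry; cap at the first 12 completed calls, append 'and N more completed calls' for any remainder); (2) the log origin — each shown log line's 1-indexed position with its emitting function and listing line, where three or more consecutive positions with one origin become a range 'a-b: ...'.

Answer: the defect is in clip_value at line 15.
Key fact: Position 6 is the first bad log line: 'leaving clip_value with 0' should read 'leaving clip_value with 27'.
Call chain: main -> split_margin(1, 1) (called at line 44).
First divergence: position 6 — the shown line 'leaving clip_value with 0' should read 'leaving clip_value with 27'.
Intended log window:
  4: derive_floor done: -3
  5: clip_value start: n=6 cutoff=-3
  6: leaving clip_value with 27
  7: intermediate pair -3, 27
Execution walk:
  derive_floor([6, -3, 6, 1, 6, 8]) -> -3  [called from gauge_drift, line 27]
  clip_value([6, -3, 6, 1, 6, 8], -3) -> 0  [called from gauge_drift, line 28]
  update_gauge(-3, 0) -> 1  [called from gauge_drift, line 30]
  gauge_drift([6, -3, 6, 1, 6, 8], -3) -> 1  [called from main, line 42]
  split_margin(1, 1) -> 1  [called from main, line 44]
Log line origins:
  1: from main, line 41
  2: from gauge_drift, line 26
  3: from derive_floor, line 2
  4: from derive_floor, line 7
  5: from clip_value, line 11
  6: from clip_value, line 16
  7: from gauge_drift, line 29
  8: from update_gauge, line 20
  9: from main, line 43
  10: from split_margin, line 33
A correct fix: line 15: replace `*` with `+`.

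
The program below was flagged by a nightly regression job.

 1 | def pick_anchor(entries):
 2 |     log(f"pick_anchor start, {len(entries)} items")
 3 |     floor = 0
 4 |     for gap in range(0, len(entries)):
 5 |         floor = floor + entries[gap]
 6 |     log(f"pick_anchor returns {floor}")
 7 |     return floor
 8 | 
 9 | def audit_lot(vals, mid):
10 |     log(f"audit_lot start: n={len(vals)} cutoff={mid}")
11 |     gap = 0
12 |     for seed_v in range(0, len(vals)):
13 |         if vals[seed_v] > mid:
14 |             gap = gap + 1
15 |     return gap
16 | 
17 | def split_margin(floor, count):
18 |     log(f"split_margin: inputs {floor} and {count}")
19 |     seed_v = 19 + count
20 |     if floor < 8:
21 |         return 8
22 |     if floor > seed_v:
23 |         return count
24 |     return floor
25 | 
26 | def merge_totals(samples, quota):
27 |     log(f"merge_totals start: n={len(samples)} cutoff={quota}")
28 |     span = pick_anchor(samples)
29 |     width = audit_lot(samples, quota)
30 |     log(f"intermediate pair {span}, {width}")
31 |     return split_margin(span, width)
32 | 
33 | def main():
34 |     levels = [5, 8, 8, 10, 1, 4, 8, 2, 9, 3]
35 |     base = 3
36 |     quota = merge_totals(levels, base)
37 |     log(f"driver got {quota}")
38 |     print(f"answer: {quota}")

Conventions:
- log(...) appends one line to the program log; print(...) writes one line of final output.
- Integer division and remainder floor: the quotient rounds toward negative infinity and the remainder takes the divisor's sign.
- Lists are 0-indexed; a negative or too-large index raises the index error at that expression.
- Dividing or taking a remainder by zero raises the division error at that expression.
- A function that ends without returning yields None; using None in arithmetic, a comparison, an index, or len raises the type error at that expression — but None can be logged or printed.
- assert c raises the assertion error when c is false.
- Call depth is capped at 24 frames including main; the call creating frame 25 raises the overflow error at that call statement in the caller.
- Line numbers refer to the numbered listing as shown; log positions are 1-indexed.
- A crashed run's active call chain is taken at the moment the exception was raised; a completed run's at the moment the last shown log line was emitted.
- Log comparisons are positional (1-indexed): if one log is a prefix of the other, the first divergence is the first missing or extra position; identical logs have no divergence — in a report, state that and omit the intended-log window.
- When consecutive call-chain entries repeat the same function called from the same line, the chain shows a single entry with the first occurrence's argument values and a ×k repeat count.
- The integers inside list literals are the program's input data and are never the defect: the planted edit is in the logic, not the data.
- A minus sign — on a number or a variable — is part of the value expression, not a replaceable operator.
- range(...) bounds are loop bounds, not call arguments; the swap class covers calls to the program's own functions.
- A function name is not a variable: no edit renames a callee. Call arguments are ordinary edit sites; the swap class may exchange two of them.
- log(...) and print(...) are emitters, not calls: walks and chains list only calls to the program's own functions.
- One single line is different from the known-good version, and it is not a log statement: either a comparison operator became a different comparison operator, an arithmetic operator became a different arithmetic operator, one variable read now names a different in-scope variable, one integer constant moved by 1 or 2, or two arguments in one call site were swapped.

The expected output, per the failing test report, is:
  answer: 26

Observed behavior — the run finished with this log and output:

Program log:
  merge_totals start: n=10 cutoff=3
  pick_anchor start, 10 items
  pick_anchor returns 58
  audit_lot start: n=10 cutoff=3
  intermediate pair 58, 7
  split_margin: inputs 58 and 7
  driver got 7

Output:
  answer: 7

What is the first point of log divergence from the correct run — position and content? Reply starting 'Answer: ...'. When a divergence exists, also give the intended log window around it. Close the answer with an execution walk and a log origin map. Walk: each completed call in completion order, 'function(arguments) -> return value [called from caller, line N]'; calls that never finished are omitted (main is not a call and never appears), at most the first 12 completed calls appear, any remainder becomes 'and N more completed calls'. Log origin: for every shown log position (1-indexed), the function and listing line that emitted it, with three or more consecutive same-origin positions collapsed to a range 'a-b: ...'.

Answer: position 7 — shown 'driver got 7', intended 'driver got 26'.
Intended log window:
  5: intermediate pair 58, 7
  6: split_margin: inputs 58 and 7
  7: driver got 26
Execution walk:
  pick_anchor([5, 8, 8, 10, 1, 4, 8, 2, 9, 3]) -> 58  [called from merge_totals, line 28]
  audit_lot([5, 8, 8, 10, 1, 4, 8, 2, 9, 3], 3) -> 7  [called from merge_totals, line 29]
  split_margin(58, 7) -> 7  [called from merge_totals, line 31]
  merge_totals([5, 8, 8, 10, 1, 4, 8, 2, 9, 3], 3) -> 7  [called from main, line 36]
Log origin:
  1: logged in merge_totals at line 27
  2: logged in pick_anchor at line 2
  3: logged in pick_anchor at line 6
  4: logged in audit_lot at line 10
  5: logged in merge_totals at line 30
  6: logged in split_margin at line 18
  7: logged in main at line 37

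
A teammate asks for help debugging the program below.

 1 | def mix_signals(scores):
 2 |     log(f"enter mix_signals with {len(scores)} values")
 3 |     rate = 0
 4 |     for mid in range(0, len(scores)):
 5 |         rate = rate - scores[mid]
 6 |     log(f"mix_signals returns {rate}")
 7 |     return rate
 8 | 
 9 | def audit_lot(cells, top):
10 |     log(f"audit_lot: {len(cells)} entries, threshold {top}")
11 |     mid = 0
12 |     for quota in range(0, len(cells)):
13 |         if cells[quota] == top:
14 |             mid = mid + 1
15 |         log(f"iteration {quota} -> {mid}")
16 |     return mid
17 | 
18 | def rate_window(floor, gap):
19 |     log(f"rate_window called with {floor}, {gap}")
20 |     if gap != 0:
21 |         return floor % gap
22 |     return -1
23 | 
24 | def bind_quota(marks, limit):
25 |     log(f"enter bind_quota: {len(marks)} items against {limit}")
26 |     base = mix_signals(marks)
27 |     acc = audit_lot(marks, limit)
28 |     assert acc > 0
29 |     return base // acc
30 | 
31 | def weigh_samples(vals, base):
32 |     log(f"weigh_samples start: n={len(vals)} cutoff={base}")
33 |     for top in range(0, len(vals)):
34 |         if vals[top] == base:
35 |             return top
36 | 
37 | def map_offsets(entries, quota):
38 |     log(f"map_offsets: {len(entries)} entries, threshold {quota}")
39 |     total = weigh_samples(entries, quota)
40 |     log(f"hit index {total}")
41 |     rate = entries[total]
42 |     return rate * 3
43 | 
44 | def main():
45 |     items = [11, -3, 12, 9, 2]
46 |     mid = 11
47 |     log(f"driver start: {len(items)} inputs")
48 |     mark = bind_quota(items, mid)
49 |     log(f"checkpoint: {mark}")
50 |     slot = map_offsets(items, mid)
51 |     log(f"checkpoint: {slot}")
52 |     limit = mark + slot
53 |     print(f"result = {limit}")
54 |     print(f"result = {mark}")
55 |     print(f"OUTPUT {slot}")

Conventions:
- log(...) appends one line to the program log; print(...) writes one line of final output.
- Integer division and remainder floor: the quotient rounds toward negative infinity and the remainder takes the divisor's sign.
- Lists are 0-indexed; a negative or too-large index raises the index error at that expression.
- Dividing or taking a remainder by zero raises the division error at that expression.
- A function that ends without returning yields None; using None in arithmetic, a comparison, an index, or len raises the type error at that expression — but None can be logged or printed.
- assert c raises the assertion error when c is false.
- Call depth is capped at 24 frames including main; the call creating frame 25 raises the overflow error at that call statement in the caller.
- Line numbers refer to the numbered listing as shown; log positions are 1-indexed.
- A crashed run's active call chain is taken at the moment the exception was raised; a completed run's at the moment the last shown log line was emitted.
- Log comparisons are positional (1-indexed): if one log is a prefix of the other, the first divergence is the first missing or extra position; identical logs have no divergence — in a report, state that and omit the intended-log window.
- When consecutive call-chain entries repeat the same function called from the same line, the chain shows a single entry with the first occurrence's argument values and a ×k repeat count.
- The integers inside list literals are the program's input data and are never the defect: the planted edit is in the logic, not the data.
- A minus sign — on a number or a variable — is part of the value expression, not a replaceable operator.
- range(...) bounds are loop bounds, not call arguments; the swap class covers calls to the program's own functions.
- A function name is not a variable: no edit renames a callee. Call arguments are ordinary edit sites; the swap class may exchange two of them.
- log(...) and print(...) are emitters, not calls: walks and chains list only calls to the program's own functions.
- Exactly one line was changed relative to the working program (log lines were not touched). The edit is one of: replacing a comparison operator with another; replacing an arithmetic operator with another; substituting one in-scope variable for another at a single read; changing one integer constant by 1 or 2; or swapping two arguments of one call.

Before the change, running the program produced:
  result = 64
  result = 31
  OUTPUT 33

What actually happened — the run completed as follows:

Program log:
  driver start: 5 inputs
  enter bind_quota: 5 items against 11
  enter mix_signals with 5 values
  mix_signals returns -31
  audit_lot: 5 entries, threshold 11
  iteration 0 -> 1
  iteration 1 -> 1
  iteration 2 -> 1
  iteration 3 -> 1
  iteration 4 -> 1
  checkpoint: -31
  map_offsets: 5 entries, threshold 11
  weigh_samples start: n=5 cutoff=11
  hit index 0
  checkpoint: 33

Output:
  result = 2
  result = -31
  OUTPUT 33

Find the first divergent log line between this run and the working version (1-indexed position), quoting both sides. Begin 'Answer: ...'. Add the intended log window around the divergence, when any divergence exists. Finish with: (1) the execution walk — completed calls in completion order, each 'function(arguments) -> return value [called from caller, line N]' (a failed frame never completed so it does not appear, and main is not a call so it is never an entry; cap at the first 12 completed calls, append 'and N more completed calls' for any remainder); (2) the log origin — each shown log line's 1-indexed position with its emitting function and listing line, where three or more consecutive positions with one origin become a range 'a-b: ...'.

Answer: at position 4 the run shows 'mix_signals returns -31' where the working version logs 'mix_signals returns 31'.
Intended log window:
  2: enter bind_quota: 5 items against 11
  3: enter mix_signals with 5 values
  4: mix_signals returns 31
  5: audit_lot: 5 entries, threshold 11
Execution walk:
  mix_signals([11, -3, 12, 9, 2]) -> -31  [called from bind_quota, line 26]
  audit_lot([11, -3, 12, 9, 2], 11) -> 1  [called from bind_quota, line 27]
  bind_quota([11, -3, 12, 9, 2], 11) -> -31  [called from main, line 48]
  weigh_samples([11, -3, 12, 9, 2], 11) -> 0  [called from map_offsets, line 39]
  map_offsets([11, -3, 12, 9, 2], 11) -> 33  [called from main, line 50]
Log origin:
  1: from main, line 47
  2: from bind_quota, line 25
  3: from mix_signals, line 2
  4: from mix_signals, line 6
  5: from audit_lot, line 10
  6-10: from audit_lot, line 15
  11: from main, line 49
  12: from map_offsets, line 38
  13: from weigh_samples, line 32
  14: from map_offsets, line 40
  15: from main, line 51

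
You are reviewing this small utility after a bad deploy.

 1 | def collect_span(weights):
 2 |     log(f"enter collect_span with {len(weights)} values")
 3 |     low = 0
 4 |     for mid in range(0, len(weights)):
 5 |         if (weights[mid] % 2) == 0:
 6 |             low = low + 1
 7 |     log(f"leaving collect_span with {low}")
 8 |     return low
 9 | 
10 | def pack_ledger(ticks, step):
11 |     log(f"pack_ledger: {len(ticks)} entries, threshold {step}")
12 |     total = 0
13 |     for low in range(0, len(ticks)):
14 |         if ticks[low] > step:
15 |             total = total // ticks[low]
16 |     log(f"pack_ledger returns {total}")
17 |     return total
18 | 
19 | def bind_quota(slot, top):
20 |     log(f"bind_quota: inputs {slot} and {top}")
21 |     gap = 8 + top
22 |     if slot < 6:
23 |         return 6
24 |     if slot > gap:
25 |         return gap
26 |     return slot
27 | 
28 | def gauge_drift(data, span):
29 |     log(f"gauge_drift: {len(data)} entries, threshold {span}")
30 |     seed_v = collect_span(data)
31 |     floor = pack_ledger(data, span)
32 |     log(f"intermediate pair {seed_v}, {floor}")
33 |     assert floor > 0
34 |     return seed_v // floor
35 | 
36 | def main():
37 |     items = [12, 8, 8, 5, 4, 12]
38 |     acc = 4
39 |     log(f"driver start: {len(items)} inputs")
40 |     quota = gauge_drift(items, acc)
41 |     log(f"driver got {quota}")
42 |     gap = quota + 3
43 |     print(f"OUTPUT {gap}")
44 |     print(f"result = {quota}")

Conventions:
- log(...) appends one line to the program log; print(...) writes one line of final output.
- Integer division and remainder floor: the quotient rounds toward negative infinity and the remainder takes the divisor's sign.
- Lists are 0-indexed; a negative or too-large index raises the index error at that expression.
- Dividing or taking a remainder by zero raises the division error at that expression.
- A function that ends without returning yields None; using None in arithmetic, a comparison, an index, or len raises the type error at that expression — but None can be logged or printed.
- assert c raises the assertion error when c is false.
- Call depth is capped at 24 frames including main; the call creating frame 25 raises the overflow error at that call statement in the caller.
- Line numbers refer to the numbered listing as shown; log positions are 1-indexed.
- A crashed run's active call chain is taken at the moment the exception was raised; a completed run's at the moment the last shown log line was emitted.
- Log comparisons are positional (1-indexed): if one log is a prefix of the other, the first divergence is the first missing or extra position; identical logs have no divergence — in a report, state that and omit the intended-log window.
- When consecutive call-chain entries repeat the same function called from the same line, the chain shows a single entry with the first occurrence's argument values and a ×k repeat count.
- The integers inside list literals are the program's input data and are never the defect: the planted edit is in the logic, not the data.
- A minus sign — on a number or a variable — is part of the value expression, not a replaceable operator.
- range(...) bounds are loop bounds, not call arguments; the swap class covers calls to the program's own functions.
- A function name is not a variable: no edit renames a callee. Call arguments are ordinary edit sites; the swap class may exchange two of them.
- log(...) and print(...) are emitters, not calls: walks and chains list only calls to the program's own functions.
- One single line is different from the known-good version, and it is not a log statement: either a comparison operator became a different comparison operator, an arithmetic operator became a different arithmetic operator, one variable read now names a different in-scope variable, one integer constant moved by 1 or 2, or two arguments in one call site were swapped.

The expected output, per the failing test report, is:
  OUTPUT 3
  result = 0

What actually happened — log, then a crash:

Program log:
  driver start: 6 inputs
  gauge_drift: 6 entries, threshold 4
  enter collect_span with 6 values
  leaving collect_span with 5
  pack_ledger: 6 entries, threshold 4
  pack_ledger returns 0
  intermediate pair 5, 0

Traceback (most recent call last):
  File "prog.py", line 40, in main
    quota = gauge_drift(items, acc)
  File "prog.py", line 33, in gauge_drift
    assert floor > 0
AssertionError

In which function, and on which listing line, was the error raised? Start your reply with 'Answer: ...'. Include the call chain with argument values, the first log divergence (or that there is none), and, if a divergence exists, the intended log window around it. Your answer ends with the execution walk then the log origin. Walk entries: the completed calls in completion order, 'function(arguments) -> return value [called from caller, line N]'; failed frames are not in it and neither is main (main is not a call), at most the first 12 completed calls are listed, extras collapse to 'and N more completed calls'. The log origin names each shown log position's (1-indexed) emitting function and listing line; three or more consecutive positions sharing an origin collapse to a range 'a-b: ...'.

Answer: the error was raised in gauge_drift, line 33.
Key fact: Log line 6 is where behavior first shows: 'pack_ledger returns 0' appears instead of 'pack_ledger returns 45'.
Call chain: main -> gauge_drift([12, 8, 8, 5, 4, 12], 4) (called at line 40).
First divergence: position 6; shown 'pack_ledger returns 0' vs intended 'pack_ledger returns 45'.
Intended log window:
  4: leaving collect_span with 5
  5: pack_ledger: 6 entries, threshold 4
  6: pack_ledger returns 45
  7: intermediate pair 5, 45
Execution walk:
  collect_span([12, 8, 8, 5, 4, 12]) -> 5  [called from gauge_drift, line 30]
  pack_ledger([12, 8, 8, 5, 4, 12], 4) -> 0  [called from gauge_drift, line 31]
Origin of each log line:
  1: emitted by main (line 39)
  2: emitted by gauge_drift (line 29)
  3: emitted by collect_span (line 2)
  4: emitted by collect_span (line 7)
  5: emitted by pack_ledger (line 11)
  6: emitted by pack_ledger (line 16)
  7: emitted by gauge_drift (line 32)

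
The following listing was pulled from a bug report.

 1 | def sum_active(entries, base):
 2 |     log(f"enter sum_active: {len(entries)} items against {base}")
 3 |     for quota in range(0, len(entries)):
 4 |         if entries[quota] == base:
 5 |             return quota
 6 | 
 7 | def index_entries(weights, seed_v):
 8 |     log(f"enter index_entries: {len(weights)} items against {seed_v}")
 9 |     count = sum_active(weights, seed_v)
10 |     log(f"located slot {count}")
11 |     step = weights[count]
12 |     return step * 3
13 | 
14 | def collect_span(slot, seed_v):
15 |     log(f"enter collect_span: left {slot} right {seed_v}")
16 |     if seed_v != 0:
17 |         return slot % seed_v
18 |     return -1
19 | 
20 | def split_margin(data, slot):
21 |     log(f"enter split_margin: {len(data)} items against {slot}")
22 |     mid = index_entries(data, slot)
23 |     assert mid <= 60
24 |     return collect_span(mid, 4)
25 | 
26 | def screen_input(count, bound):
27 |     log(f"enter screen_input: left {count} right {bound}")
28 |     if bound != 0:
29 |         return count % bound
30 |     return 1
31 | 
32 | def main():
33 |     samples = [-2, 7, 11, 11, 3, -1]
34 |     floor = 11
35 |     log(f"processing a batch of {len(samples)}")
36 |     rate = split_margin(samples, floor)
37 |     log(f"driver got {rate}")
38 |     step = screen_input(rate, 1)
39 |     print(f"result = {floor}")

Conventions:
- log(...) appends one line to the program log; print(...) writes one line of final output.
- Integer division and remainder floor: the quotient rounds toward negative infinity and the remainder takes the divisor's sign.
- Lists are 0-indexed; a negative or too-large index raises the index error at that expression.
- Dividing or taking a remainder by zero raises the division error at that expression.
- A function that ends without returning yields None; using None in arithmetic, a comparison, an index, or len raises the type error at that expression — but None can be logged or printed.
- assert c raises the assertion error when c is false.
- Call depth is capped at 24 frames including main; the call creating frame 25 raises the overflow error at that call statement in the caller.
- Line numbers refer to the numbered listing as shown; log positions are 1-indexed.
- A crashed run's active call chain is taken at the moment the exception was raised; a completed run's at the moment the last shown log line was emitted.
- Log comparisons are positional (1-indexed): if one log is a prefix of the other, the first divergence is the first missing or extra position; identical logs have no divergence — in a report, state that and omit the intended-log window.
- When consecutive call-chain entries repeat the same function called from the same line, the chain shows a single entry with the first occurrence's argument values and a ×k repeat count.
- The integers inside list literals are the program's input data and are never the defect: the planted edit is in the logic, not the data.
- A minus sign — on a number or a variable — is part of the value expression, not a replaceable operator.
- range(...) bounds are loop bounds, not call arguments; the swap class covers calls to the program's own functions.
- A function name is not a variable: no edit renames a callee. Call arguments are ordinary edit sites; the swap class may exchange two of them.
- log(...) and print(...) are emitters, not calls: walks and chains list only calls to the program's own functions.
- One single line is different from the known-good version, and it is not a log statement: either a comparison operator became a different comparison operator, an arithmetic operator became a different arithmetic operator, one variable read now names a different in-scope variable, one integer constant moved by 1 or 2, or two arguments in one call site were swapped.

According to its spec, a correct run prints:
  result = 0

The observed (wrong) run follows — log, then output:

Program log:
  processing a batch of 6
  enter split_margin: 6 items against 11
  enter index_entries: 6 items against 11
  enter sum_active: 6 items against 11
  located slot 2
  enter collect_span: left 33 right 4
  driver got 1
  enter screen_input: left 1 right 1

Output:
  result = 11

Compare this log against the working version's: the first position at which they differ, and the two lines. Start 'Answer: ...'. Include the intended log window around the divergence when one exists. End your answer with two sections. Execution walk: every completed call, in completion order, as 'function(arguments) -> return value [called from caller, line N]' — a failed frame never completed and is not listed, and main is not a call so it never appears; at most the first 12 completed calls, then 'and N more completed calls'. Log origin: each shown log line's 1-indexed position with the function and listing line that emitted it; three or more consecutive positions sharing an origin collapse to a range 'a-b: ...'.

Answer: there is none — every log position agrees.
Execution walk:
  sum_active([-2, 7, 11, 11, 3, -1], 11) -> 2  [called from index_entries, line 9]
  index_entries([-2, 7, 11, 11, 3, -1], 11) -> 33  [called from split_margin, line 22]
  collect_span(33, 4) -> 1  [called from split_margin, line 24]
  split_margin([-2, 7, 11, 11, 3, -1], 11) -> 1  [called from main, line 36]
  screen_input(1, 1) -> 0  [called from main, line 38]
Origin of each log line:
  1: emitted by main (line 35)
  2: emitted by split_margin (line 21)
  3: emitted by index_entries (line 8)
  4: emitted by sum_active (line 2)
  5: emitted by index_entries (line 10)
  6: emitted by collect_span (line 15)
  7: emitted by main (line 37)
  8: emitted by screen_input (line 27)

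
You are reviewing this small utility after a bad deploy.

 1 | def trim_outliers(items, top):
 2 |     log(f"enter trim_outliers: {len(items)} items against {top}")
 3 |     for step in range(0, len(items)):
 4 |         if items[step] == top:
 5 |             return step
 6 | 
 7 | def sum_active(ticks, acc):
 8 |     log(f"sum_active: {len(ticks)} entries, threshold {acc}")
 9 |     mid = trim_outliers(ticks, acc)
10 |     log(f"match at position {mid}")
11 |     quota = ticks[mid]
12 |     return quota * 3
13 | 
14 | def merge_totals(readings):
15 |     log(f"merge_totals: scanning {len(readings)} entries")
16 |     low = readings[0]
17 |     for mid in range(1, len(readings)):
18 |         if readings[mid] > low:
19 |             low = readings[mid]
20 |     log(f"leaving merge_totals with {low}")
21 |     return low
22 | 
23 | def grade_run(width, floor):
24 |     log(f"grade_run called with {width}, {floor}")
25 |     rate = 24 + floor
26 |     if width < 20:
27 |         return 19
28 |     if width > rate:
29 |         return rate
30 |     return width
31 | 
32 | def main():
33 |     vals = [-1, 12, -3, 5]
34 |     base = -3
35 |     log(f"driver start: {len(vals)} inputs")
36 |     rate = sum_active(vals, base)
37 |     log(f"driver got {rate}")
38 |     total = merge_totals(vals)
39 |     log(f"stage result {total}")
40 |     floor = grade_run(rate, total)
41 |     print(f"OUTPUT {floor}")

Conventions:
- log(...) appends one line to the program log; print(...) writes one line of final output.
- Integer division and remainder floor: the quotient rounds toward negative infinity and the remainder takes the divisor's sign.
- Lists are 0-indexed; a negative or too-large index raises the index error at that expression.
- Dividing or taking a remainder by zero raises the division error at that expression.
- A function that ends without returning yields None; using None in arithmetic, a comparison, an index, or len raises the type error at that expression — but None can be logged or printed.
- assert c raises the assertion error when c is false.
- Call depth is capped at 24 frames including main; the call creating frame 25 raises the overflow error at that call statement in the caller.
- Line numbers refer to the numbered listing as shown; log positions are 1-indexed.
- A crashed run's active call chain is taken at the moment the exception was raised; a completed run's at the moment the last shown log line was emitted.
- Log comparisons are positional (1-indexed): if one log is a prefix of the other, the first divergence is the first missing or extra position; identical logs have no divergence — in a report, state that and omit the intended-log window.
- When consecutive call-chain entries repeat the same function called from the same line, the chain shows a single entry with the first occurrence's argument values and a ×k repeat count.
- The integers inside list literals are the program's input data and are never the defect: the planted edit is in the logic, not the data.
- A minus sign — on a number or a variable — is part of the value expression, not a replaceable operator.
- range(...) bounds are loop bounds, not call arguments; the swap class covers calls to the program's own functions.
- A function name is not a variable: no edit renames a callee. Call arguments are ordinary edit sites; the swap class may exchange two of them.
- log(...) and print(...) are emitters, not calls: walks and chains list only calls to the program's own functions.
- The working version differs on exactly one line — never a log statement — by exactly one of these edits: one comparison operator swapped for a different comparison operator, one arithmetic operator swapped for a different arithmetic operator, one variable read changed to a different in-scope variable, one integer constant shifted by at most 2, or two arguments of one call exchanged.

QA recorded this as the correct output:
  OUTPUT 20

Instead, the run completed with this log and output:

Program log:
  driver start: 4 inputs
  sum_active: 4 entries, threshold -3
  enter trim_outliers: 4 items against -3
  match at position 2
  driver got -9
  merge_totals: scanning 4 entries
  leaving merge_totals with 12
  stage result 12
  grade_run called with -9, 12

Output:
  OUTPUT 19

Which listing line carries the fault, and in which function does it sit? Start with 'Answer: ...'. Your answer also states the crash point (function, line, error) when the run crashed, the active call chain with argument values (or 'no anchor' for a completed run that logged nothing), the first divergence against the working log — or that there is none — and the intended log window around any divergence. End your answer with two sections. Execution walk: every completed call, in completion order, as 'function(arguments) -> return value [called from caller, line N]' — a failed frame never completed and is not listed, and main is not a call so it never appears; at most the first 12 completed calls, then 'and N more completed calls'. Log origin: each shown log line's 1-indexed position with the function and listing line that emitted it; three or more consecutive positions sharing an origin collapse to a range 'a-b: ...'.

Answer: the defect is in grade_run at line 27.
Core observation: The logs agree in full; only the final output differs.
Call chain: main -> grade_run(-9, 12) (called at line 40).
First divergence: none; the two logs match at every position.
Execution walk:
  trim_outliers([-1, 12, -3, 5], -3) -> 2  [called from sum_active, line 9]
  sum_active([-1, 12, -3, 5], -3) -> -9  [called from main, line 36]
  merge_totals([-1, 12, -3, 5]) -> 12  [called from main, line 38]
  grade_run(-9, 12) -> 19  [called from main, line 40]
Log origin:
  1: from main, line 35
  2: from sum_active, line 8
  3: from trim_outliers, line 2
  4: from sum_active, line 10
  5: from main, line 37
  6: from merge_totals, line 15
  7: from merge_totals, line 20
  8: from main, line 39
  9: from grade_run, line 24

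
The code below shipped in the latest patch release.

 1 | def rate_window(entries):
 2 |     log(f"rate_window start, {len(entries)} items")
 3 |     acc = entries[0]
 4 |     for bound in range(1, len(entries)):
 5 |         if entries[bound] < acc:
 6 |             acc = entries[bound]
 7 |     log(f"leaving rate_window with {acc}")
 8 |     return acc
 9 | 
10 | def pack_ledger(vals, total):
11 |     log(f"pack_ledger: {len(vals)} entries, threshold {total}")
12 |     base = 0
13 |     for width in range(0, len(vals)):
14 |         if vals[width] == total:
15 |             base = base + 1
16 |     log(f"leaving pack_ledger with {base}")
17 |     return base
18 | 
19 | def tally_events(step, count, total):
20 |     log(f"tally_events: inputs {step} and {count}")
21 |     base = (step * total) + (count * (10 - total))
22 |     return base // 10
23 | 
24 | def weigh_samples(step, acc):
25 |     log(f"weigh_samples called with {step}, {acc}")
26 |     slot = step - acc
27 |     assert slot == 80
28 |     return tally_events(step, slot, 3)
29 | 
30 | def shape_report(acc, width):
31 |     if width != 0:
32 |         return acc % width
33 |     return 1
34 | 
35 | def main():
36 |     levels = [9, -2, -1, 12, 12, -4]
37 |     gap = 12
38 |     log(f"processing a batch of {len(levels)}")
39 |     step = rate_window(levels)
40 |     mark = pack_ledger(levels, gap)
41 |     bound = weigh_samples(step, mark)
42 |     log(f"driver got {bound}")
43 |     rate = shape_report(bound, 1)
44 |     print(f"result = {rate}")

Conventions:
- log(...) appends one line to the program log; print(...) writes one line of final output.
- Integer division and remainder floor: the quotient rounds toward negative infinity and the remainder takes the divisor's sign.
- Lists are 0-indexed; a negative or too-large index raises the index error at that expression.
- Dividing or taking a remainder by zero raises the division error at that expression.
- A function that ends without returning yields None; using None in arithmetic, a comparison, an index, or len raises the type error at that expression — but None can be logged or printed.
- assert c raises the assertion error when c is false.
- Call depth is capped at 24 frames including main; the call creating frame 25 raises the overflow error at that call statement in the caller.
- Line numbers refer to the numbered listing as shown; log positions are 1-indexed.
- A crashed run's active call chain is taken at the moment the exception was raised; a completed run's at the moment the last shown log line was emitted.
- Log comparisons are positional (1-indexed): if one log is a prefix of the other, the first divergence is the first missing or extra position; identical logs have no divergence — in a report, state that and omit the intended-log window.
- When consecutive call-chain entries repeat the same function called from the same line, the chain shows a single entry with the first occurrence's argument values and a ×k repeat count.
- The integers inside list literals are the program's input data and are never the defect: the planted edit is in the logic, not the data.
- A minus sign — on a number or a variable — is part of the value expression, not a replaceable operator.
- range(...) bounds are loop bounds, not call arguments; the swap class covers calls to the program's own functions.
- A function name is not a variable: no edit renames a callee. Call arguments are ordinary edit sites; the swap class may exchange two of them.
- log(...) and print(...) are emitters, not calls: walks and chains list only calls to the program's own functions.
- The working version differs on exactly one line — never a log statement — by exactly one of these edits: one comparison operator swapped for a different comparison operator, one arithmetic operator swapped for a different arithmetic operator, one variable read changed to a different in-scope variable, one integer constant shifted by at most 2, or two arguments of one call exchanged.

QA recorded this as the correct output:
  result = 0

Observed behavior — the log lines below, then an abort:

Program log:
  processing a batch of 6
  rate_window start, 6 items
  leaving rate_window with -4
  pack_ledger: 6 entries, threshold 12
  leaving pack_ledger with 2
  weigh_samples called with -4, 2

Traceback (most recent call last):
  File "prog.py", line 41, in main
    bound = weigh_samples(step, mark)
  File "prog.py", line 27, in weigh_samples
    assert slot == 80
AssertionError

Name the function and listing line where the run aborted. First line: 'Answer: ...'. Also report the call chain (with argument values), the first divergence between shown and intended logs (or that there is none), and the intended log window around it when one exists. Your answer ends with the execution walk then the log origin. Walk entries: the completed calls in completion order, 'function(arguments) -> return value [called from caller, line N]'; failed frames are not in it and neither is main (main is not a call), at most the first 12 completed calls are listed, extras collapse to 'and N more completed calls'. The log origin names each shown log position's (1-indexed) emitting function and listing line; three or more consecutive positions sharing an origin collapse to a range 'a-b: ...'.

Answer: the error was raised in weigh_samples, line 27.
The tell: The shown log is a 6-line prefix of the intended one, whose next entry is 'tally_events: inputs -4 and -6'.
Call chain: main -> weigh_samples(-4, 2) (called at line 41).
First divergence: position 7; the shown log stops at 6 lines while the working version next logs 'tally_events: inputs -4 and -6'.
Intended log window:
  5: leaving pack_ledger with 2
  6: weigh_samples called with -4, 2
  7: tally_events: inputs -4 and -6
  8: driver got -6
Execution walk:
  rate_window([9, -2, -1, 12, 12, -4]) -> -4  [called from main, line 39]
  pack_ledger([9, -2, -1, 12, 12, -4], 12) -> 2  [called from main, line 40]
Origin of each log line:
  1: from main, line 38
  2: from rate_window, line 2
  3: from rate_window, line 7
  4: from pack_ledger, line 11
  5: from pack_ledger, line 16
  6: from weigh_samples, line 25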